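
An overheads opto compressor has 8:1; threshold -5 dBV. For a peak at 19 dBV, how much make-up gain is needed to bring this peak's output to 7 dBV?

9 dB

The peak compresses to -5 + 24/8 = -2 dBV.
To reach 7 dBV requires 7 − (-2) = 9 dB of make-up.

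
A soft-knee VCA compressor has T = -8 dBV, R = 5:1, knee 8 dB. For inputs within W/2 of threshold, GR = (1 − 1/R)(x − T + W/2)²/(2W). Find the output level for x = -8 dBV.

-8.8 dBV

x − T + W/2 = -8 − (-8) + 4 = 4.
GR = (1 − 1/5) × 4² / 16 = 0.8 × 16 / 16 = 0.8 dB.
Output = -8 − 0.8 = -8.8 dBV.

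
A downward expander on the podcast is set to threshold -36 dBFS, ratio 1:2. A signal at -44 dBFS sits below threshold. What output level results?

Below threshold, a 1:2 expander applies gain = (2−1)×(T − x) of attenuation.
(2−1) × 8 = 8 dB, so output = -44 − 8 = -52 dBFS.

-52 dBFS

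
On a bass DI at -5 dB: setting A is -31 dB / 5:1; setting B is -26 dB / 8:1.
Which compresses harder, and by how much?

A, by 2.425 dB

A: 26 dB over, compressed to 5.2 dB over, so 20.8 dB of GR.
B: 21 dB over, compressed to 2.625 dB over, so 18.375 dB of GR.
Difference: 2.425 dB in favour of A.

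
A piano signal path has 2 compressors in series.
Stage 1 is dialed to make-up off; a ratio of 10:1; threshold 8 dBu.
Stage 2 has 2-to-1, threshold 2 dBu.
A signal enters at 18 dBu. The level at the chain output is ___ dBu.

5.5 dBu

Stage 1: 10 dB above 8 dBu, reduced 10:1 to 1 dB above → 9 dBu.
Stage 2: 7 dB above 2 dBu, reduced 2:1 to 3.5 dB above → 5.5 dBu.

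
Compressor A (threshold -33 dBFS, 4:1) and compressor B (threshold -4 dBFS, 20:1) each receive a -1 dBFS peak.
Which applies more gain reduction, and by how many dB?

A: GR = 32 − 32/4 = 24 dB.
B: GR = 3 − 3/20 = 2.85 dB.
A reduces 21.15 dB more.

A, by 21.15 dB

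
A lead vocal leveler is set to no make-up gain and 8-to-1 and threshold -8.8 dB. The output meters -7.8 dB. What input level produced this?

-0.8 dB

The compressed level sits -7.8 − (-8.8) = 1 dB over threshold.
Input overshoot = R × output overshoot = 8 dB → input = -8.8 + 8 = -0.8 dB.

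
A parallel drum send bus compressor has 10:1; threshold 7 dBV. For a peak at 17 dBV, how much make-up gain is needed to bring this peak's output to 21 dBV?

Overshoot 10 dB → 10/10 = 1 dB after compression, so the compressed level is 7 + 1 = 8 dBV.
Make-up = target − compressed = 21 − 8 = 13 dB.

13 dB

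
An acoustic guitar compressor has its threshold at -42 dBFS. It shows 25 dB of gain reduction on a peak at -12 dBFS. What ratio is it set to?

Input overshoot = -12 − (-42) = 30 dB.
Output overshoot = 30 − 25 = 5 dB.
Ratio = input overshoot / output overshoot = 30 / 5 = 6.

6:1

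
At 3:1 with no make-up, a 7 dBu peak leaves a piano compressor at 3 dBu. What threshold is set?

Let T be the threshold. Output overshoot = (input overshoot)/R, so 3 − T = (7 − T)/3.
3·(3 − T) = 7 − T → 2·T = 9 − 7 = 2.
T = 2/2 = 1 dBu.

1 dBu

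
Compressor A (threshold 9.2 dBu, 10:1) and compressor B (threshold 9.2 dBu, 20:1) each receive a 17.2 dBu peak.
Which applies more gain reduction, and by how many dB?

A: 8 dB over, compressed to 0.8 dB over, so 7.2 dB of GR.
B: 8 dB over, compressed to 0.4 dB over, so 7.6 dB of GR.
B applies 0.4 dB more gain reduction.

B, by 0.4 dB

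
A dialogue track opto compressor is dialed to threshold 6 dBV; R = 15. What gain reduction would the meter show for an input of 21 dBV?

14 dB

Overshoot = 21 − 6 = 15 dB.
A 15:1 ratio leaves 1 dB of that excess.
So the signal is attenuated by 15 − 1 = 14 dB.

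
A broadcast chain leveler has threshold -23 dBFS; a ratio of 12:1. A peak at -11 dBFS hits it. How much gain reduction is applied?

11 dB

The signal is 12 dB above threshold.
A 12:1 ratio leaves 1 dB of that excess.
Gain reduction = 12 − 1 = 11 dB.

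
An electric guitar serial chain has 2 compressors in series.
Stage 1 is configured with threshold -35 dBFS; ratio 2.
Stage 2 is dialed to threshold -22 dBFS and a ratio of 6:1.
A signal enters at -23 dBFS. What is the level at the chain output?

Stage 1: -23 dBFS is 12 dB over -35 dBFS; at 2:1 that becomes 6 dB over, giving -29 dBFS.
Stage 2: -29 dBFS is at or below the -22 dBFS threshold — no compression; output -29 dBFS.

-29 dBFS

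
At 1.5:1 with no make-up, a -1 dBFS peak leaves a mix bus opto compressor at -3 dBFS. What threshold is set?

Let T be the threshold. Output overshoot = (input overshoot)/R, so -3 − T = (-1 − T)/1.5.
1.5·(-3 − T) = -1 − T → 0.5·T = -4.5 − (-1) = -3.5.
T = -3.5/0.5 = -7 dBFS.

-7 dBFS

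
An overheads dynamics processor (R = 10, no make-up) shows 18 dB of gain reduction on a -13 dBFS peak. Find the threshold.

Input is 20 dB above T (since output overshoot × R = input overshoot: (-31 − T)·10 = -13 − T gives T = -33 dBFS).
Check: -33 + (-13 − (-33))/10 = -33 + 2 = -31 dBFS. ✓

-33 dBFS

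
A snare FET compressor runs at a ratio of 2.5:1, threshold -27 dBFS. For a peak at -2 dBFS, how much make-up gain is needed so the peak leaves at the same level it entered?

15 dB

Overshoot 25 dB → 25/2.5 = 10 dB after compression, so the compressed level is -27 + 10 = -17 dBFS.
Make-up = target − compressed = -2 − (-17) = 15 dB.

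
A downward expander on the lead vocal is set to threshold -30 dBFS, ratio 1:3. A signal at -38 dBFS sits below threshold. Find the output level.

-54 dBFS

The input is 8 dB below the -30 dBFS threshold.
A 1:3 expander multiplies undershoot by 3: 8 × 3 = 24 dB below threshold.
Output = -30 − 24 = -54 dBFS.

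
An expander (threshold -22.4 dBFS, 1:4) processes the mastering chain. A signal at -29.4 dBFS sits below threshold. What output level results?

Undershoot = (-22.4) − (-29.4) = 7 dB.
At 1:4, that expands to 28 dB under threshold.
Output = -22.4 − 28 = -50.4 dBFS.

-50.4 dBFS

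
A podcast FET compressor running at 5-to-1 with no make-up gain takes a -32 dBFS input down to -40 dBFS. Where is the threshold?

-42 dBFS

Input is 10 dB above T (since output overshoot × R = input overshoot: (-40 − T)·5 = -32 − T gives T = -42 dBFS).
Check: -42 + (-32 − (-42))/5 = -42 + 2 = -40 dBFS. ✓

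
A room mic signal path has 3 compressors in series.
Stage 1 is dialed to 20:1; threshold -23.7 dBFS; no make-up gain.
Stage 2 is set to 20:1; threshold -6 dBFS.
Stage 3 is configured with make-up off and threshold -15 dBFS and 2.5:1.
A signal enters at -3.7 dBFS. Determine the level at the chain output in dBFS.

Stage 1: -3.7 dBFS is 20 dB over -23.7 dBFS; at 20:1 that becomes 1 dB over, giving -22.7 dBFS.
Stage 2: -22.7 dBFS is at or below the -6 dBFS threshold — no compression; output -22.7 dBFS.
Stage 3: below threshold (-22.7 ≤ -15); passes unchanged; output -22.7 dBFS.

-22.7 dBFS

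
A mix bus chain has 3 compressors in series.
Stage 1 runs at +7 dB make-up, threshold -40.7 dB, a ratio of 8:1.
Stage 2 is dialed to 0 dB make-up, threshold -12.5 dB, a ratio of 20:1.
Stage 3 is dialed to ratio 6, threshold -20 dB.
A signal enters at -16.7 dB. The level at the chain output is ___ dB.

Stage 1: -16.7 dB is 24 dB over -40.7 dB; at 8:1 that becomes 3 dB over, giving -37.7 dB; +7 dB make-up → -30.7 dB.
Stage 2: -30.7 dB is at or below the -12.5 dB threshold — no compression; output -30.7 dB.
Stage 3: -30.7 dB ≤ -20 dB, so stage 3 doesn't engage; output -30.7 dB.

-30.7 dB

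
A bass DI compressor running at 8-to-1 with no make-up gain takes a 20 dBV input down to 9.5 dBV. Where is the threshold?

Let T be the threshold. Output overshoot = (input overshoot)/R, so 9.5 − T = (20 − T)/8.
8·(9.5 − T) = 20 − T → 7·T = 76 − 20 = 56.
T = 56/7 = 8 dBV.

8 dBV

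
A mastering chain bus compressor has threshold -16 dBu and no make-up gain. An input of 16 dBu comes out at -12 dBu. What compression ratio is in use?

Input overshoot = 16 − (-16) = 32 dB; output overshoot = -12 − (-16) = 4 dB.
Ratio = 32 / 4 = 8.

8:1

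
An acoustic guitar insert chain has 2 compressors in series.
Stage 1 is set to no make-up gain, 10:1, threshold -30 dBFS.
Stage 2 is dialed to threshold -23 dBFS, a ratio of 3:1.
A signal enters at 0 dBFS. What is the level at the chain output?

Stage 1: overshoot 30 dB → 30/10 = 3 dB → -27 dBFS.
Stage 2: -27 dBFS ≤ -23 dBFS, so stage 2 doesn't engage; output -27 dBFS.

-27 dBFS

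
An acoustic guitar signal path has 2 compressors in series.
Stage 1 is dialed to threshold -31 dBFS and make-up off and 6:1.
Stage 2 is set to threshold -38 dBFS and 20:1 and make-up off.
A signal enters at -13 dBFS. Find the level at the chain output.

Stage 1: overshoot 18 dB → 18/6 = 3 dB → -28 dBFS.
Stage 2: -28 dBFS is 10 dB over -38 dBFS; at 20:1 that becomes 0.5 dB over, giving -37.5 dBFS.

-37.5 dBFS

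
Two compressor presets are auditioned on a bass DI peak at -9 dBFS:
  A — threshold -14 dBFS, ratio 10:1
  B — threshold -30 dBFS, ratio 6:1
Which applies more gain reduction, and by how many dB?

B, by 13 dB

A: overshoot 5 dB → output overshoot 0.5 dB → GR 4.5 dB.
B: overshoot 21 dB → output overshoot 3.5 dB → GR 17.5 dB.
B reduces 13 dB more.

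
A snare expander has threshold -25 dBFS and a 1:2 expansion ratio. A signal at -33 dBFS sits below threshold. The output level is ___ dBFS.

Undershoot = (-25) − (-33) = 8 dB.
At 1:2, that expands to 16 dB under threshold.
Output = -25 − 16 = -41 dBFS.

-41 dBFS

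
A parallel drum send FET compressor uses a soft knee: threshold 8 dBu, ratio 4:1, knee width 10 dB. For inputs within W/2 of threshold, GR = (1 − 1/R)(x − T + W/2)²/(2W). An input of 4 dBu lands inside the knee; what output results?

3.9625 dBu

x − T + W/2 = 4 − 8 + 5 = 1.
GR = (1 − 1/4) × 1² / 20 = 0.75 × 1 / 20 = 0.0375 dB.
Output = 4 − 0.0375 = 3.9625 dBu.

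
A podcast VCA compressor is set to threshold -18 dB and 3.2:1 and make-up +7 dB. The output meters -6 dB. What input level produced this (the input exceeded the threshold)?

-2 dB

Before make-up, the level was -6 − 7 = -13 dB.
That's 5 dB above the -18 dB threshold.
Before 3.2:1 compression the overshoot was 5 × 3.2 = 16 dB, so input = -18 + 16 = -2 dB.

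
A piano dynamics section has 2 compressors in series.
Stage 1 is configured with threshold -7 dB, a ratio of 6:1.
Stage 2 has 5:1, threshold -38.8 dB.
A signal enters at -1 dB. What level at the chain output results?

Stage 1: overshoot 6 dB → 6/6 = 1 dB → -6 dB.
Stage 2: -6 dB is 32.8 dB over -38.8 dB; at 5:1 that becomes 6.56 dB over, giving -32.24 dB.

-32.24 dB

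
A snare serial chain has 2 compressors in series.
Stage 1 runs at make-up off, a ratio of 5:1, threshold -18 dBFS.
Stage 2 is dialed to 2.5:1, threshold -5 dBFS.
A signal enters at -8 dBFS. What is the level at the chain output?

Stage 1: -8 dBFS is 10 dB over -18 dBFS; at 5:1 that becomes 2 dB over, giving -16 dBFS.
Stage 2: -16 dBFS is at or below the -5 dBFS threshold — no compression; output -16 dBFS.

-16 dBFS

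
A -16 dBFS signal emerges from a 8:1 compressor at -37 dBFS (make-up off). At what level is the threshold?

-40 dBFS

Let T be the threshold. Output overshoot = (input overshoot)/R, so -37 − T = (-16 − T)/8.
8·(-37 − T) = -16 − T → 7·T = -296 − (-16) = -280.
T = -280/7 = -40 dBFS.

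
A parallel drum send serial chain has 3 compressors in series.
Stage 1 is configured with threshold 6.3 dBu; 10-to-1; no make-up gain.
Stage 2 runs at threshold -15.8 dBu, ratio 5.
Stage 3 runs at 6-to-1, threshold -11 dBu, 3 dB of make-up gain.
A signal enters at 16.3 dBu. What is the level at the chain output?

-8.18 dBu

Stage 1: 10 dB above 6.3 dBu, reduced 10:1 to 1 dB above → 7.3 dBu.
Stage 2: overshoot 23.1 dB → 23.1/5 = 4.62 dB → -11.18 dBu.
Stage 3: below threshold (-11.18 ≤ -11); passes unchanged; make-up brings it to -8.18 dBu.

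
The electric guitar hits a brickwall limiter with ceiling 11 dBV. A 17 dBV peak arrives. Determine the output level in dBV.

11 dBV

At ∞:1, everything above 11 dBV is held at the ceiling.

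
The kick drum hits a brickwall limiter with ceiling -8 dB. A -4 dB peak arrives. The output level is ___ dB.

The limiter clamps the peak to its -8 dB ceiling.

-8 dB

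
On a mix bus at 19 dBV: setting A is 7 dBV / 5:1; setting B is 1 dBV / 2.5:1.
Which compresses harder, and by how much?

B, by 1.2 dB

A: GR = 12 − 12/5 = 9.6 dB.
B: GR = 18 − 18/2.5 = 10.8 dB.
B applies 1.2 dB more gain reduction.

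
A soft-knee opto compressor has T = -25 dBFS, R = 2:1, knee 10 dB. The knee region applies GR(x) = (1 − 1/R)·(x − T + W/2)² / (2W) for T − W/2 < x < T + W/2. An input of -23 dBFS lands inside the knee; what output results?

x − T + W/2 = -23 − (-25) + 5 = 7.
GR = (1 − 1/2) × 7² / 20 = 0.5 × 49 / 20 = 1.225 dB.
Output = -23 − 1.225 = -24.225 dBFS.

-24.225 dBFS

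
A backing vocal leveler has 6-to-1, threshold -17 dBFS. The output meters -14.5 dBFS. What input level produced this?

Post-compression overshoot = -14.5 − (-17) = 2.5 dB.
Input overshoot = R × output overshoot = 15 dB → input = -17 + 15 = -2 dBFS.

-2 dBFS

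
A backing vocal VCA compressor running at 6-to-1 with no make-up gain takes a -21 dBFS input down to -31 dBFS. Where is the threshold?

Input is 12 dB above T (since output overshoot × R = input overshoot: (-31 − T)·6 = -21 − T gives T = -33 dBFS).
Check: -33 + (-21 − (-33))/6 = -33 + 2 = -31 dBFS. ✓

-33 dBFS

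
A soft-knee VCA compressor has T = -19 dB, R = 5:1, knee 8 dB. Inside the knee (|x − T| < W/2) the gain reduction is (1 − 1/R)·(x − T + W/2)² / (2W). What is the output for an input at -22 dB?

-22.05 dB

x − T + W/2 = -22 − (-19) + 4 = 1.
GR = (1 − 1/5) × 1² / 16 = 0.8 × 1 / 16 = 0.05 dB.
Output = -22 − 0.05 = -22.05 dB.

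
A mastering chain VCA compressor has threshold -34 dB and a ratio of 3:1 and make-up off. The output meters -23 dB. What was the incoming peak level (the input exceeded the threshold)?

Post-compression overshoot = -23 − (-34) = 11 dB.
Input overshoot = R × output overshoot = 33 dB → input = -34 + 33 = -1 dB.

-1 dB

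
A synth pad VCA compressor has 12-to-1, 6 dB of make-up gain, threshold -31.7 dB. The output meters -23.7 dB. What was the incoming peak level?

-7.7 dB

Stripping the +6 dB make-up gives -29.7 dB at the gain stage.
Post-compression overshoot = -29.7 − (-31.7) = 2 dB.
Before 12:1 compression the overshoot was 2 × 12 = 24 dB, so input = -31.7 + 24 = -7.7 dB.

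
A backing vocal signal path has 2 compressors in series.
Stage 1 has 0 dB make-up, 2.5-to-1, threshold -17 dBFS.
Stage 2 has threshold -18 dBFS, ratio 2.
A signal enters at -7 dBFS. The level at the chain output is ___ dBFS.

Stage 1: overshoot 10 dB → 10/2.5 = 4 dB → -13 dBFS.
Stage 2: 5 dB above -18 dBFS, reduced 2:1 to 2.5 dB above → -15.5 dBFS.

-15.5 dBFS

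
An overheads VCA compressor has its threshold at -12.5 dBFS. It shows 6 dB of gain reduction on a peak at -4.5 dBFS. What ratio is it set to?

Input overshoot = -4.5 − (-12.5) = 8 dB.
Output overshoot = 8 − 6 = 2 dB.
Ratio = input overshoot / output overshoot = 8 / 2 = 4.

4:1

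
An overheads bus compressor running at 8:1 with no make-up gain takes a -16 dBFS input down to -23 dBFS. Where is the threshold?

-24 dBFS

Input is 8 dB above T (since output overshoot × R = input overshoot: (-23 − T)·8 = -16 − T gives T = -24 dBFS).
Check: -24 + (-16 − (-24))/8 = -24 + 1 = -23 dBFS. ✓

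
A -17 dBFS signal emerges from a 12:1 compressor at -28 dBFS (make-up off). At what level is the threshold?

-29 dBFS

Gain reduction = -17 − (-28) = 11 dB; output overshoot = GR / (R − 1) = 11 / 11 = 1 dB.
Threshold = output − output overshoot = -28 − 1 = -29 dBFS.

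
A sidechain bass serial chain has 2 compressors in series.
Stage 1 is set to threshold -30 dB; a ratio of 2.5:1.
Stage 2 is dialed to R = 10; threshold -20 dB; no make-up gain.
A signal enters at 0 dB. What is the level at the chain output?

Stage 1: 0 dB is 30 dB over -30 dB; at 2.5:1 that becomes 12 dB over, giving -18 dB.
Stage 2: -18 dB is 2 dB over -20 dB; at 10:1 that becomes 0.2 dB over, giving -19.8 dB.

-19.8 dB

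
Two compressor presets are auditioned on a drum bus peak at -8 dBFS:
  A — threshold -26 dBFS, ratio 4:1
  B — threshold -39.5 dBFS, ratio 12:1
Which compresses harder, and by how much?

A: 18 dB over, compressed to 4.5 dB over, so 13.5 dB of GR.
B: 31.5 dB over, compressed to 2.625 dB over, so 28.875 dB of GR.
B reduces 15.375 dB more.

B, by 15.375 dB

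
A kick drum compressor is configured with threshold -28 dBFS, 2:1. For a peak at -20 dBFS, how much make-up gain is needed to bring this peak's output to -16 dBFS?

8 dB

Without make-up, output = threshold + overshoot/2 = -28 + 4 = -24 dBFS.
Gap to target: 8 dB.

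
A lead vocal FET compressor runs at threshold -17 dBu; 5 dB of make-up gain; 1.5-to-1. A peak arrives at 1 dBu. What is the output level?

0 dBu

1 dBu sits 18 dB over threshold.
1.5:1 compression reduces that to 18/1.5 = 12 dB over.
That puts the output at -5 dBu; make-up adds 5 dB, giving 0 dBu.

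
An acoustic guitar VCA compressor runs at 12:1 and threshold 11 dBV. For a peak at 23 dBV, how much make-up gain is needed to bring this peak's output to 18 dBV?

Without make-up, output = threshold + overshoot/12 = 11 + 1 = 12 dBV.
Gap to target: 6 dB.

6 dB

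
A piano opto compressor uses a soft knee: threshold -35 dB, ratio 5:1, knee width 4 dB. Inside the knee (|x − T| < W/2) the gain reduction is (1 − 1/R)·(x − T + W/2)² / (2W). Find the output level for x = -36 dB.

-36.1 dB

x − T + W/2 = -36 − (-35) + 2 = 1.
GR = (1 − 1/5) × 1² / 8 = 0.8 × 1 / 8 = 0.1 dB.
Output = -36 − 0.1 = -36.1 dB.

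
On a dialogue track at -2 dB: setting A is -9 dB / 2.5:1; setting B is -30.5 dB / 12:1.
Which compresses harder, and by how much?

B, by 21.925 dB

A: 7 dB over, compressed to 2.8 dB over, so 4.2 dB of GR.
B: 28.5 dB over, compressed to 2.375 dB over, so 26.125 dB of GR.
Difference: 21.925 dB in favour of B.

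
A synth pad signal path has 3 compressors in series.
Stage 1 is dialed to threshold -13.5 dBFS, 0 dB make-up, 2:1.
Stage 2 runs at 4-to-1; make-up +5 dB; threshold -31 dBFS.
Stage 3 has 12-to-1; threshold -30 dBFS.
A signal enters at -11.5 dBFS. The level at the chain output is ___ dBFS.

Stage 1: overshoot 2 dB → 2/2 = 1 dB → -12.5 dBFS.
Stage 2: 18.5 dB above -31 dBFS, reduced 4:1 to 4.625 dB above → -26.375 dBFS; +5 dB make-up → -21.375 dBFS.
Stage 3: -21.375 dBFS is 8.625 dB over -30 dBFS; at 12:1 that becomes 0.71875 dB over, giving -29.28125 dBFS.

-29.28125 dBFS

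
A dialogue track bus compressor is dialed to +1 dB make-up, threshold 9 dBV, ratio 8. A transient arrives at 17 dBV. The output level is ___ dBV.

Overshoot: 17 − 9 = 8 dB.
At 8:1 the overshoot is divided by 8, leaving 1 dB above threshold.
Output = 9 + 1 = 10 dBV; make-up adds 1 dB, giving 11 dBV.

11 dBV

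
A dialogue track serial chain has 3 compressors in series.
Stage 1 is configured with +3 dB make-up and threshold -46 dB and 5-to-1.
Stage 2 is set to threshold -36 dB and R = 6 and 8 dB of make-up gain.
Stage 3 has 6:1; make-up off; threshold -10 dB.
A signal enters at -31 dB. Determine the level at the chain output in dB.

-32 dB

Stage 1: overshoot 15 dB → 15/5 = 3 dB → -43 dB; +3 dB make-up → -40 dB.
Stage 2: -40 dB is at or below the -36 dB threshold — no compression; make-up brings it to -32 dB.
Stage 3: -32 dB ≤ -10 dB, so stage 3 doesn't engage; output -32 dB.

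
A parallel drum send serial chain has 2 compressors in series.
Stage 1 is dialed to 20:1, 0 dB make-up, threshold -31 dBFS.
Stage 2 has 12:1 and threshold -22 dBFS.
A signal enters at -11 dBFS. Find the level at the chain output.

Stage 1: 20 dB above -31 dBFS, reduced 20:1 to 1 dB above → -30 dBFS.
Stage 2: below threshold (-30 ≤ -22); passes unchanged; output -30 dBFS.

-30 dBFS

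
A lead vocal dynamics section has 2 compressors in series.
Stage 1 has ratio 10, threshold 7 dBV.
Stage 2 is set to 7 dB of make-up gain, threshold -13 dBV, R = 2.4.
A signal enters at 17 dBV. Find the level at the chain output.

Stage 1: 10 dB above 7 dBV, reduced 10:1 to 1 dB above → 8 dBV.
Stage 2: 8 dBV is 21 dB over -13 dBV; at 2.4:1 that becomes 8.75 dB over, giving -4.25 dBV; +7 dB make-up → 2.75 dBV.

2.75 dBV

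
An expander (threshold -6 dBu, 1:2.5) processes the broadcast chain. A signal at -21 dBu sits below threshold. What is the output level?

-43.5 dBu

Undershoot = (-6) − (-21) = 15 dB.
At 1:2.5, that expands to 37.5 dB under threshold.
Output = -6 − 37.5 = -43.5 dBu.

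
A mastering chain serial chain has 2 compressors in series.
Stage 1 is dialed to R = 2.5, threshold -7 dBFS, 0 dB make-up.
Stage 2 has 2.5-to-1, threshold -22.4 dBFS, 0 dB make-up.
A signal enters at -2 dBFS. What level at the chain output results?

-15.44 dBFS

Stage 1: overshoot 5 dB → 5/2.5 = 2 dB → -5 dBFS.
Stage 2: -5 dBFS is 17.4 dB over -22.4 dBFS; at 2.5:1 that becomes 6.96 dB over, giving -15.44 dBFS.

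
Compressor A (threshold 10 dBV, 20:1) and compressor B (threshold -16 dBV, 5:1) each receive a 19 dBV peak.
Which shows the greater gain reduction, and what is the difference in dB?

A: overshoot 9 dB → output overshoot 0.45 dB → GR 8.55 dB.
B: overshoot 35 dB → output overshoot 7 dB → GR 28 dB.
Difference: 19.45 dB in favour of B.

B, by 19.45 dB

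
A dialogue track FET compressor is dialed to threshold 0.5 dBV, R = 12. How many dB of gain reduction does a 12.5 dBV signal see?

The signal is 12 dB above threshold.
At 12:1, output sits 12/12 = 1 dB above threshold.
So the signal is attenuated by 12 − 1 = 11 dB.

11 dB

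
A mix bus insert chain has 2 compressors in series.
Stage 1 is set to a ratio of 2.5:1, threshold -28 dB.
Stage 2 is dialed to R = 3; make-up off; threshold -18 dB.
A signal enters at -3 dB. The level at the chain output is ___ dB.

-18 dB

Stage 1: -3 dB is 25 dB over -28 dB; at 2.5:1 that becomes 10 dB over, giving -18 dB.
Stage 2: below threshold (-18 ≤ -18); passes unchanged; output -18 dB.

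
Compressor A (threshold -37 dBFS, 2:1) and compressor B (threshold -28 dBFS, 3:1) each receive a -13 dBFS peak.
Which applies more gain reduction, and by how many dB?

A: 24 dB over, compressed to 12 dB over, so 12 dB of GR.
B: 15 dB over, compressed to 5 dB over, so 10 dB of GR.
A reduces 2 dB more.

A, by 2 dB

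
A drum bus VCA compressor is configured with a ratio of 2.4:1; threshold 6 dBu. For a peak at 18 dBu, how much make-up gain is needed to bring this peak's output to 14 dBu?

3 dB

The peak compresses to 6 + 12/2.4 = 11 dBu.
To reach 14 dBu requires 14 − 11 = 3 dB of make-up.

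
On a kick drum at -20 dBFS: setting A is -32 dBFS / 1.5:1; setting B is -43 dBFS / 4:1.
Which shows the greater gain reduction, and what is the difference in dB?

B, by 13.25 dB

A: GR = 12 − 12/1.5 = 4 dB.
B: GR = 23 − 23/4 = 17.25 dB.
Difference: 13.25 dB in favour of B.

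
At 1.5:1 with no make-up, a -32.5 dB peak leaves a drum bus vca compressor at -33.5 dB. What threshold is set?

Gain reduction = -32.5 − (-33.5) = 1 dB; output overshoot = GR / (R − 1) = 1 / 0.5 = 2 dB.
Threshold = output − output overshoot = -33.5 − 2 = -35.5 dB.

-35.5 dB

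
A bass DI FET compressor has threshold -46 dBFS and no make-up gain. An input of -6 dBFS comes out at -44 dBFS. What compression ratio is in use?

20:1

Input overshoot = -6 − (-46) = 40 dB; output overshoot = -44 − (-46) = 2 dB.
Ratio = 40 / 2 = 20.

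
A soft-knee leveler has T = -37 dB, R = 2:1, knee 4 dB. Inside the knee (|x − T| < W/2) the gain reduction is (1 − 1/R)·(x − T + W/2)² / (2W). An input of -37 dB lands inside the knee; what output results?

-37.25 dB

x − T + W/2 = -37 − (-37) + 2 = 2.
GR = (1 − 1/2) × 2² / 8 = 0.5 × 4 / 8 = 0.25 dB.
Output = -37 − 0.25 = -37.25 dB.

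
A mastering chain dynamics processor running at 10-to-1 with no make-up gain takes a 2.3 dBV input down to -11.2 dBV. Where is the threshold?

-12.7 dBV

Gain reduction = 2.3 − (-11.2) = 13.5 dB; output overshoot = GR / (R − 1) = 13.5 / 9 = 1.5 dB.
Threshold = output − output overshoot = -11.2 − 1.5 = -12.7 dBV.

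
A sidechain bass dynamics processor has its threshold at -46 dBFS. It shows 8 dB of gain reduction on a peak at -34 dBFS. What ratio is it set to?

Input overshoot = -34 − (-46) = 12 dB.
Output overshoot = 12 − 8 = 4 dB.
Ratio = input overshoot / output overshoot = 12 / 4 = 3.

3:1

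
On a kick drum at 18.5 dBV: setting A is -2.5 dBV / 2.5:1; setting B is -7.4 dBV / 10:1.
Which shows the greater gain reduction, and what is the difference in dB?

B, by 10.71 dB

A: overshoot 21 dB → output overshoot 8.4 dB → GR 12.6 dB.
B: overshoot 25.9 dB → output overshoot 2.59 dB → GR 23.31 dB.
B applies 10.71 dB more gain reduction.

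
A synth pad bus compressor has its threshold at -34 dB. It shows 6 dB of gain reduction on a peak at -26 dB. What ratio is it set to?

Input overshoot = -26 − (-34) = 8 dB.
Output overshoot = 8 − 6 = 2 dB.
Ratio = input overshoot / output overshoot = 8 / 2 = 4.

4:1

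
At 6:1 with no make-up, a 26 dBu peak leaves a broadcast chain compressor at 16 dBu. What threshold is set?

Let T be the threshold. Output overshoot = (input overshoot)/R, so 16 − T = (26 − T)/6.
6·(16 − T) = 26 − T → 5·T = 96 − 26 = 70.
T = 70/5 = 14 dBu.

14 dBu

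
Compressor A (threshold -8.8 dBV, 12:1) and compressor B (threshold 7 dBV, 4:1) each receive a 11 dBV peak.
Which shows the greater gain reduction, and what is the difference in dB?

A, by 15.15 dB

A: 19.8 dB over, compressed to 1.65 dB over, so 18.15 dB of GR.
B: 4 dB over, compressed to 1 dB over, so 3 dB of GR.
Difference: 15.15 dB in favour of A.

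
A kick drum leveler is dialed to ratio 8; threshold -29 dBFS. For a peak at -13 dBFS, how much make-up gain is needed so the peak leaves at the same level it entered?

Overshoot 16 dB → 16/8 = 2 dB after compression, so the compressed level is -29 + 2 = -27 dBFS.
Make-up = target − compressed = -13 − (-27) = 14 dB.

14 dB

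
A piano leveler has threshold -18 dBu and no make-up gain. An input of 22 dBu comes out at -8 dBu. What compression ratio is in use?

Input overshoot = 22 − (-18) = 40 dB; output overshoot = -8 − (-18) = 10 dB.
Ratio = 40 / 10 = 4.

4:1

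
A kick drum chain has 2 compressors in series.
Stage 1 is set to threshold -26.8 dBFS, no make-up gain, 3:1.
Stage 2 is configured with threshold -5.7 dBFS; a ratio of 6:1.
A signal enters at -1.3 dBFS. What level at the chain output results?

-18.3 dBFS

Stage 1: -1.3 dBFS is 25.5 dB over -26.8 dBFS; at 3:1 that becomes 8.5 dB over, giving -18.3 dBFS.
Stage 2: -18.3 dBFS ≤ -5.7 dBFS, so stage 2 doesn't engage; output -18.3 dBFS.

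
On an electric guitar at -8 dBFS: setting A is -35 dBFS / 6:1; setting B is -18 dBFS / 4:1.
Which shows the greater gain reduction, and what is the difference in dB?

A: 27 dB over, compressed to 4.5 dB over, so 22.5 dB of GR.
B: 10 dB over, compressed to 2.5 dB over, so 7.5 dB of GR.
A applies 15 dB more gain reduction.

A, by 15 dB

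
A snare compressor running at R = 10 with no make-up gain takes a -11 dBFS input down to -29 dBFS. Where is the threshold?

-31 dBFS

Let T be the threshold. Output overshoot = (input overshoot)/R, so -29 − T = (-11 − T)/10.
10·(-29 − T) = -11 − T → 9·T = -290 − (-11) = -279.
T = -279/9 = -31 dBFS.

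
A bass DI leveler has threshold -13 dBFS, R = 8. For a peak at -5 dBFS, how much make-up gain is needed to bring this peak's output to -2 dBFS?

Without make-up, output = threshold + overshoot/8 = -13 + 1 = -12 dBFS.
Gap to target: 10 dB.

10 dB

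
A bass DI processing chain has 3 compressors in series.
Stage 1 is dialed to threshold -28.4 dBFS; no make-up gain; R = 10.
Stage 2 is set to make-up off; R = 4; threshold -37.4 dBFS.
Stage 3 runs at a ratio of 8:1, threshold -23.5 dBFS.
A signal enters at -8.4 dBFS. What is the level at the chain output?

Stage 1: overshoot 20 dB → 20/10 = 2 dB → -26.4 dBFS.
Stage 2: overshoot 11 dB → 11/4 = 2.75 dB → -34.65 dBFS.
Stage 3: below threshold (-34.65 ≤ -23.5); passes unchanged; output -34.65 dBFS.

-34.65 dBFS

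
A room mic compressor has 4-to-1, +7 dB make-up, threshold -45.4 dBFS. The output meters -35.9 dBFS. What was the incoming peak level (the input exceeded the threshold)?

-35.4 dBFS

Stripping the +7 dB make-up gives -42.9 dBFS at the gain stage.
That's 2.5 dB above the -45.4 dBFS threshold.
Input overshoot = R × output overshoot = 10 dB → input = -45.4 + 10 = -35.4 dBFS.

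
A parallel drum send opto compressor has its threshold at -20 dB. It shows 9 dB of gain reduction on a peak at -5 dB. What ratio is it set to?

2.5:1

Input overshoot = -5 − (-20) = 15 dB.
Output overshoot = 15 − 9 = 6 dB.
Ratio = input overshoot / output overshoot = 15 / 6 = 2.5.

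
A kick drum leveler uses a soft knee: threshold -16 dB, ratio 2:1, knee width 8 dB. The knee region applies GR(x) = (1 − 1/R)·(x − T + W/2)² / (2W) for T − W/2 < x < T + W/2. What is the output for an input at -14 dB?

x − T + W/2 = -14 − (-16) + 4 = 6.
GR = (1 − 1/2) × 6² / 16 = 0.5 × 36 / 16 = 1.125 dB.
Output = -14 − 1.125 = -15.125 dB.

-15.125 dB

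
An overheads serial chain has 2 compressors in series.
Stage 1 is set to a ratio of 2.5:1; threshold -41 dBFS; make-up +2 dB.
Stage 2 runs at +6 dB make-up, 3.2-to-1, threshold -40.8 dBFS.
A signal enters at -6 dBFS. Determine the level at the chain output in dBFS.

Stage 1: overshoot 35 dB → 35/2.5 = 14 dB → -27 dBFS; +2 dB make-up → -25 dBFS.
Stage 2: -25 dBFS is 15.8 dB over -40.8 dBFS; at 3.2:1 that becomes 4.9375 dB over, giving -35.8625 dBFS; +6 dB make-up → -29.8625 dBFS.

-29.8625 dBFS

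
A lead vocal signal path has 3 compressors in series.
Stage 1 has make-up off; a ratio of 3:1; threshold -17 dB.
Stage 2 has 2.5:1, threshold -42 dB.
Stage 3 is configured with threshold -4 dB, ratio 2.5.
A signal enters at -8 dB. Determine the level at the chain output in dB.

Stage 1: overshoot 9 dB → 9/3 = 3 dB → -14 dB.
Stage 2: -14 dB is 28 dB over -42 dB; at 2.5:1 that becomes 11.2 dB over, giving -30.8 dB.
Stage 3: -30.8 dB ≤ -4 dB, so stage 3 doesn't engage; output -30.8 dB.

-30.8 dB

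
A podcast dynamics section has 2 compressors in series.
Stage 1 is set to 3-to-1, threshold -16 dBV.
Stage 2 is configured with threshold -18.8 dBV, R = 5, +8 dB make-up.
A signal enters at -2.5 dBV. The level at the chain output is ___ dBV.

Stage 1: -2.5 dBV is 13.5 dB over -16 dBV; at 3:1 that becomes 4.5 dB over, giving -11.5 dBV.
Stage 2: -11.5 dBV is 7.3 dB over -18.8 dBV; at 5:1 that becomes 1.46 dB over, giving -17.34 dBV; +8 dB make-up → -9.34 dBV.

-9.34 dBV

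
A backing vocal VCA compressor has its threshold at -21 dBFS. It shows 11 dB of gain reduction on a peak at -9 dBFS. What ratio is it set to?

12:1

Input overshoot = -9 − (-21) = 12 dB.
Output overshoot = 12 − 11 = 1 dB.
Ratio = input overshoot / output overshoot = 12 / 1 = 12.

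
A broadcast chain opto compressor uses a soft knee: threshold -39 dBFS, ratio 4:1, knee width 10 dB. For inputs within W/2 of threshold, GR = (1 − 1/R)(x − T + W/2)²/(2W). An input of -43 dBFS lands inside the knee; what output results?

x − T + W/2 = -43 − (-39) + 5 = 1.
GR = (1 − 1/4) × 1² / 20 = 0.75 × 1 / 20 = 0.0375 dB.
Output = -43 − 0.0375 = -43.0375 dBFS.

-43.0375 dBFS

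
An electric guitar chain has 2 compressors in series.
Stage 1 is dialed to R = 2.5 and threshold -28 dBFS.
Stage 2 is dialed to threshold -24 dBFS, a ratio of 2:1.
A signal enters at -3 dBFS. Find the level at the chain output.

Stage 1: 25 dB above -28 dBFS, reduced 2.5:1 to 10 dB above → -18 dBFS.
Stage 2: 6 dB above -24 dBFS, reduced 2:1 to 3 dB above → -21 dBFS.

-21 dBFS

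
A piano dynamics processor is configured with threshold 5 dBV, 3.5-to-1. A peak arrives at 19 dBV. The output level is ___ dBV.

The input is 14 dB above the 5 dBV threshold.
At 3.5:1 the overshoot is divided by 3.5, leaving 4 dB above threshold.
Output = 5 + 4 = 9 dBV.

9 dBV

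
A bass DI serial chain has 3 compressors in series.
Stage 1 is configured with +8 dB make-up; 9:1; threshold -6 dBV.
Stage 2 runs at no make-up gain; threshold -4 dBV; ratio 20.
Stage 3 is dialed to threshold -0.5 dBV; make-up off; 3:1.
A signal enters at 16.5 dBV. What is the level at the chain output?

-3.575 dBV

Stage 1: 16.5 dBV is 22.5 dB over -6 dBV; at 9:1 that becomes 2.5 dB over, giving -3.5 dBV; +8 dB make-up → 4.5 dBV.
Stage 2: 8.5 dB above -4 dBV, reduced 20:1 to 0.425 dB above → -3.575 dBV.
Stage 3: below threshold (-3.575 ≤ -0.5); passes unchanged; output -3.575 dBV.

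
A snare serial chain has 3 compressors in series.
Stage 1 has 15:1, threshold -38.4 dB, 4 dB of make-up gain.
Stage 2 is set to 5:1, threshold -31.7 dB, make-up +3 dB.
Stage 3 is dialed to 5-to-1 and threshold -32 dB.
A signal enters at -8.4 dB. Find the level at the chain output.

Stage 1: -8.4 dB is 30 dB over -38.4 dB; at 15:1 that becomes 2 dB over, giving -36.4 dB; +4 dB make-up → -32.4 dB.
Stage 2: below threshold (-32.4 ≤ -31.7); passes unchanged; make-up brings it to -29.4 dB.
Stage 3: overshoot 2.6 dB → 2.6/5 = 0.52 dB → -31.48 dB.

-31.48 dB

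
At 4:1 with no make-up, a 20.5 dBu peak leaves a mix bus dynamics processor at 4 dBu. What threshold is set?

-1.5 dBu

Let T be the threshold. Output overshoot = (input overshoot)/R, so 4 − T = (20.5 − T)/4.
4·(4 − T) = 20.5 − T → 3·T = 16 − 20.5 = -4.5.
T = -4.5/3 = -1.5 dBu.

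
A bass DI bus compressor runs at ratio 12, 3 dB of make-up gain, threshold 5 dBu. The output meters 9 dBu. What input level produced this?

17 dBu

Remove make-up: 9 − 3 = 6 dBu.
The compressed level sits 6 − 5 = 1 dB over threshold.
Input overshoot = R × output overshoot = 12 dB → input = 5 + 12 = 17 dBu.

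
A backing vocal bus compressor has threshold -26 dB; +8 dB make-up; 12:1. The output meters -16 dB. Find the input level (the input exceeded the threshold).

Remove make-up: -16 − 8 = -24 dB.
That's 2 dB above the -26 dB threshold.
Before 12:1 compression the overshoot was 2 × 12 = 24 dB, so input = -26 + 24 = -2 dB.

-2 dB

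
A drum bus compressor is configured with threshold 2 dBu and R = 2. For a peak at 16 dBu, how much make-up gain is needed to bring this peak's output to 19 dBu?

Without make-up, output = threshold + overshoot/2 = 2 + 7 = 9 dBu.
Gap to target: 10 dB.

10 dB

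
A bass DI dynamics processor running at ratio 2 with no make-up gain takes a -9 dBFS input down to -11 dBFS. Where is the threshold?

Gain reduction = -9 − (-11) = 2 dB; output overshoot = GR / (R − 1) = 2 / 1 = 2 dB.
Threshold = output − output overshoot = -11 − 2 = -13 dBFS.

-13 dBFS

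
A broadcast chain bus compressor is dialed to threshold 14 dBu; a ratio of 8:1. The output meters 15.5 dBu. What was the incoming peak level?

26 dBu

The compressed level sits 15.5 − 14 = 1.5 dB over threshold.
Undo the ratio: input overshoot = 1.5 × 8 = 12 dB, giving input = 26 dBu.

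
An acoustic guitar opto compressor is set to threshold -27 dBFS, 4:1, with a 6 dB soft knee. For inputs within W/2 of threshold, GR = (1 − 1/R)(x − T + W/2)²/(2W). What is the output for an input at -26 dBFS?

x − T + W/2 = -26 − (-27) + 3 = 4.
GR = (1 − 1/4) × 4² / 12 = 0.75 × 16 / 12 = 1 dB.
Output = -26 − 1 = -27 dBFS.

-27 dBFS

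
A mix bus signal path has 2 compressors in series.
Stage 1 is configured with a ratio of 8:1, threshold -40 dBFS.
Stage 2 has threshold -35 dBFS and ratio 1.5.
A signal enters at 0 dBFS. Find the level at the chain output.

-35 dBFS

Stage 1: overshoot 40 dB → 40/8 = 5 dB → -35 dBFS.
Stage 2: below threshold (-35 ≤ -35); passes unchanged; output -35 dBFS.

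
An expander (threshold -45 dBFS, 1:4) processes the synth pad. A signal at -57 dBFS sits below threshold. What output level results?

Undershoot = (-45) − (-57) = 12 dB.
At 1:4, that expands to 48 dB under threshold.
Output = -45 − 48 = -93 dBFS.

-93 dBFS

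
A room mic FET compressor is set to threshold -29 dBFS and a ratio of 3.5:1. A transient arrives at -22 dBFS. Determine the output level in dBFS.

The input is 7 dB above the -29 dBFS threshold.
3.5:1 compression reduces that to 7/3.5 = 2 dB over.
So the level is -29 + 2 = -27 dBFS.

-27 dBFS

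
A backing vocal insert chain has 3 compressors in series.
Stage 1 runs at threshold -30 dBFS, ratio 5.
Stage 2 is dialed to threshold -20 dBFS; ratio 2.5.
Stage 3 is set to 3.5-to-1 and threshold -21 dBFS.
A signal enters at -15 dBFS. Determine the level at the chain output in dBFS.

Stage 1: 15 dB above -30 dBFS, reduced 5:1 to 3 dB above → -27 dBFS.
Stage 2: below threshold (-27 ≤ -20); passes unchanged; output -27 dBFS.
Stage 3: -27 dBFS ≤ -21 dBFS, so stage 3 doesn't engage; output -27 dBFS.

-27 dBFS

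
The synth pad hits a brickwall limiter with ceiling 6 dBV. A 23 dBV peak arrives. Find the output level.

The limiter clamps the peak to its 6 dBV ceiling.

6 dBV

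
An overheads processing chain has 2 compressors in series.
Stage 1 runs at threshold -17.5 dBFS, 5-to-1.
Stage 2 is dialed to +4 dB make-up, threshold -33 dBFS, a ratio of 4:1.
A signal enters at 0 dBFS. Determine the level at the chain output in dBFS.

Stage 1: 0 dBFS is 17.5 dB over -17.5 dBFS; at 5:1 that becomes 3.5 dB over, giving -14 dBFS.
Stage 2: -14 dBFS is 19 dB over -33 dBFS; at 4:1 that becomes 4.75 dB over, giving -28.25 dBFS; +4 dB make-up → -24.25 dBFS.

-24.25 dBFS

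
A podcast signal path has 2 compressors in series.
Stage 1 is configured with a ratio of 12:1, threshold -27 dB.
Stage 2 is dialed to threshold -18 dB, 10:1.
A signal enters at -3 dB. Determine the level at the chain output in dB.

Stage 1: overshoot 24 dB → 24/12 = 2 dB → -25 dB.
Stage 2: -25 dB is at or below the -18 dB threshold — no compression; output -25 dB.

-25 dB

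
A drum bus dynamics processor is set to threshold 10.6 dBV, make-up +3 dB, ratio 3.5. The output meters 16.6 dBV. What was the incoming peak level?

21.1 dBV

Before make-up, the level was 16.6 − 3 = 13.6 dBV.
That's 3 dB above the 10.6 dBV threshold.
Before 3.5:1 compression the overshoot was 3 × 3.5 = 10.5 dB, so input = 10.6 + 10.5 = 21.1 dBV.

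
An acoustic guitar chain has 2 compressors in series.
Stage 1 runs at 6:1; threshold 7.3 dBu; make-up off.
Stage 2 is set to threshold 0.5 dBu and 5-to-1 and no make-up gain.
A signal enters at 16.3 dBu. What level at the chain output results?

2.16 dBu

Stage 1: overshoot 9 dB → 9/6 = 1.5 dB → 8.8 dBu.
Stage 2: overshoot 8.3 dB → 8.3/5 = 1.66 dB → 2.16 dBu.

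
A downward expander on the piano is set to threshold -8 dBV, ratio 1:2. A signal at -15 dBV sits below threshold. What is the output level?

-22 dBV

Undershoot = (-8) − (-15) = 7 dB.
At 1:2, that expands to 14 dB under threshold.
Output = -8 − 14 = -22 dBV.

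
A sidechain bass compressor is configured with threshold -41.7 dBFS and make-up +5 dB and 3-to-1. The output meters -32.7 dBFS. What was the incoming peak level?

-29.7 dBFS

Before make-up, the level was -32.7 − 5 = -37.7 dBFS.
Post-compression overshoot = -37.7 − (-41.7) = 4 dB.
Input overshoot = R × output overshoot = 12 dB → input = -41.7 + 12 = -29.7 dBFS.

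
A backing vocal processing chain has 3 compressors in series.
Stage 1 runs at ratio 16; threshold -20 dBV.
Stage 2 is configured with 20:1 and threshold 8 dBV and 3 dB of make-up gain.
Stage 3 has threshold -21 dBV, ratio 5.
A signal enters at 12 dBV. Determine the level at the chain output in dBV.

Stage 1: 12 dBV is 32 dB over -20 dBV; at 16:1 that becomes 2 dB over, giving -18 dBV.
Stage 2: -18 dBV ≤ 8 dBV, so stage 2 doesn't engage; make-up brings it to -15 dBV.
Stage 3: 6 dB above -21 dBV, reduced 5:1 to 1.2 dB above → -19.8 dBV.

-19.8 dBV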